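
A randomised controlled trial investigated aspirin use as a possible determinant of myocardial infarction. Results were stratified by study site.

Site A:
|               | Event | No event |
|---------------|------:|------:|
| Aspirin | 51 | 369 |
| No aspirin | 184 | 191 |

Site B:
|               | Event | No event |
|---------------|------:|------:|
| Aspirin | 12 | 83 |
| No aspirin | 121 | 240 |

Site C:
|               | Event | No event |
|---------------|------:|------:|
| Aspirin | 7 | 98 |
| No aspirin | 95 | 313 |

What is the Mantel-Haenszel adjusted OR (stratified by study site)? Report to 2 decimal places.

0.18

OR_MH = Σ(aᵢdᵢ/nᵢ) / Σ(bᵢcᵢ/nᵢ), where nᵢ is the stratum total.
Stratum 1 (Site A): n = 795; a·d/n = 51·191/795 = 12.2528; b·c/n = 369·184/795 = 85.4038
Stratum 2 (Site B): n = 456; a·d/n = 12·240/456 = 6.3158; b·c/n = 83·121/456 = 22.0241
Stratum 3 (Site C): n = 513; a·d/n = 7·313/513 = 4.2710; b·c/n = 98·95/513 = 18.1481
OR_MH = (12.2528 + 6.3158 + 4.2710) / (85.4038 + 22.0241 + 18.1481) = 22.8396 / 125.5760 = 0.18188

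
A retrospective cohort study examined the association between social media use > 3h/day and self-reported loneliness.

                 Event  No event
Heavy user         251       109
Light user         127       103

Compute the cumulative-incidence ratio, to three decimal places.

Cells: a = 251, b = 109, c = 127, d = 103.
Risk in exposed = 251/360 = 0.69722; risk in unexposed = 127/230 = 0.55217.
RR = 0.69722 / 0.55217 = 1.26269
The risk among the exposed is 1.26 times that among the unexposed.

1.263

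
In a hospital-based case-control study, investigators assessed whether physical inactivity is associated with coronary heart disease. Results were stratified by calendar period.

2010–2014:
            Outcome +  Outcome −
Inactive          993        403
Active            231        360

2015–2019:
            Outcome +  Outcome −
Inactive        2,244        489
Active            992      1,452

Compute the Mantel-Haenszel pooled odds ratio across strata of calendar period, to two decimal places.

OR_MH = Σ(aᵢdᵢ/nᵢ) / Σ(bᵢcᵢ/nᵢ), where nᵢ is the stratum total.
Stratum 1 (2010–2014): n = 1987; a·d/n = 993·360/1987 = 179.9094; b·c/n = 403·231/1987 = 46.8510
Stratum 2 (2015–2019): n = 5177; a·d/n = 2244·1452/5177 = 629.3776; b·c/n = 489·992/5177 = 93.7006
OR_MH = (179.9094 + 629.3776) / (46.8510 + 93.7006) = 809.2870 / 140.5516 = 5.75793

5.76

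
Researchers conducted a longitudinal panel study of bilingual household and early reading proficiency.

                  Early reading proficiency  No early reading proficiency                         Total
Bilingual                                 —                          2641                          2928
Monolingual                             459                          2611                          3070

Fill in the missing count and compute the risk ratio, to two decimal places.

The missing cell is in the exposed row: 2928 − 2641 = 287.
So a = 287, b = 2641, c = 459, d = 2611.
RR = [a/(a+b)] / [c/(c+d)] = (287/2928) / (459/3070) = 0.09802/0.14951 = 0.65560

0.66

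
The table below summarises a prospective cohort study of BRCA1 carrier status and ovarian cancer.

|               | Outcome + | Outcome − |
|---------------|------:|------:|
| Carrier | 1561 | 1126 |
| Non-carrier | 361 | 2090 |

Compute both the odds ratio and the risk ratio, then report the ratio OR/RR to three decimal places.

Cells: a = 1561, b = 1126, c = 361, d = 2090.
OR = (1561·2090)/(1126·361) = 3262490/406486 = 8.02608
Risk in exposed = 1561/2687 = 0.58095; risk in unexposed = 361/2451 = 0.14729; RR = 3.94431
OR/RR = 8.02608 / 3.94431 = 2.03485
The outcome is not rare, so the OR lies further from 1 than the RR.

2.035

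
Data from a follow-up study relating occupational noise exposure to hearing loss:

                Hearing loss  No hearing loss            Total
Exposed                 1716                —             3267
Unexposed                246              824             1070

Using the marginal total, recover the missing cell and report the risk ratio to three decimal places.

2.285

The missing cell is in the exposed row: 3267 − 1716 = 1551.
So a = 1716, b = 1551, c = 246, d = 824.
RR = [a/(a+b)] / [c/(c+d)] = (1716/3267) / (246/1070) = 0.52525/0.22991 = 2.28463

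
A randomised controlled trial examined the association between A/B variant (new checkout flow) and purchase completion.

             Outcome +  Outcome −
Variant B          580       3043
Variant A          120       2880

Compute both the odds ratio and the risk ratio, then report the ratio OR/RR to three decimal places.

Cells: a = 580, b = 3043, c = 120, d = 2880.
OR = (580·2880)/(3043·120) = 1670400/365160 = 4.57443
Risk in exposed = 580/3623 = 0.16009; risk in unexposed = 120/3000 = 0.04000; RR = 4.00221
OR/RR = 4.57443 / 4.00221 = 1.14298
The outcome is not rare, so the OR lies further from 1 than the RR.

1.143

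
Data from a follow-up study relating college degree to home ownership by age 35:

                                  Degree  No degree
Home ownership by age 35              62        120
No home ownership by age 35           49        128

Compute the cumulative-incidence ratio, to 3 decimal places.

Reading the table with exposure as columns: a = 62 (Degree, case), b = 49 (Degree, non-case), c = 120 (No degree, case), d = 128.
Risk in exposed = 62/111 = 0.55856; risk in unexposed = 120/248 = 0.48387.
RR = 0.55856 / 0.48387 = 1.15435
The risk among the exposed is 1.15 times that among the unexposed.

1.154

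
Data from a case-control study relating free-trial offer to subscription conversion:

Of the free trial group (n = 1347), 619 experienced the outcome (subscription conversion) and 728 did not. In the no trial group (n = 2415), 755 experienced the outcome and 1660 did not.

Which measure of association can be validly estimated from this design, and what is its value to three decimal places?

1.869

From the description: a = 619, b = 728, c = 755, d = 1660.
This is a case-control study: participants were sampled on outcome status, so risks in the source population cannot be estimated directly — relative risk is not valid here. The odds ratio is the appropriate measure.
OR = (a·d)/(b·c) = (619 × 1660) / (728 × 755) = 1027540 / 549640 = 1.86948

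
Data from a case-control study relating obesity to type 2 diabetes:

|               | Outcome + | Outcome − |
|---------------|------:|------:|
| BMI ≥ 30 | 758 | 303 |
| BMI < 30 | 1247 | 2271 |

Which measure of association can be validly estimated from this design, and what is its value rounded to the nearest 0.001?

Cells: a = 758, b = 303, c = 1247, d = 2271.
This is a case-control study: participants were sampled on outcome status, so risks in the source population cannot be estimated directly — relative risk is not valid here. The odds ratio is the appropriate measure.
OR = (a·d)/(b·c) = (758 × 2271) / (303 × 1247) = 1721418 / 377841 = 4.55593

4.556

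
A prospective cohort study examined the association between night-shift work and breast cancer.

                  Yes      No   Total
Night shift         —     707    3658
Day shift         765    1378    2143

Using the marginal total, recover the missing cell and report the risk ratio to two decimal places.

The missing cell is in the exposed row: 3658 − 707 = 2951.
So a = 2951, b = 707, c = 765, d = 1378.
RR = [a/(a+b)] / [c/(c+d)] = (2951/3658) / (765/2143) = 0.80672/0.35698 = 2.25988

2.26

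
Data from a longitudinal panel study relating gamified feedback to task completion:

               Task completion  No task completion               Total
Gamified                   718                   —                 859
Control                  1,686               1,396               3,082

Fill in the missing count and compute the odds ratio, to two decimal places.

The missing cell is in the exposed row: 859 − 718 = 141.
So a = 718, b = 141, c = 1686, d = 1396.
OR = (a·d)/(b·c) = (718 × 1396) / (141 × 1686) = 1002328 / 237726 = 4.21632

4.22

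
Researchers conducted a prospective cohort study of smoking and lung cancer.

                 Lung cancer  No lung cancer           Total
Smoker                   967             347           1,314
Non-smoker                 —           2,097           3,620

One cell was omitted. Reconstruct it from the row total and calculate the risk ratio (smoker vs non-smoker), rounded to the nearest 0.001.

1.749

The missing cell is in the unexposed row: 3620 − 2097 = 1523.
So a = 967, b = 347, c = 1523, d = 2097.
RR = [a/(a+b)] / [c/(c+d)] = (967/1314) / (1523/3620) = 0.73592/0.42072 = 1.74920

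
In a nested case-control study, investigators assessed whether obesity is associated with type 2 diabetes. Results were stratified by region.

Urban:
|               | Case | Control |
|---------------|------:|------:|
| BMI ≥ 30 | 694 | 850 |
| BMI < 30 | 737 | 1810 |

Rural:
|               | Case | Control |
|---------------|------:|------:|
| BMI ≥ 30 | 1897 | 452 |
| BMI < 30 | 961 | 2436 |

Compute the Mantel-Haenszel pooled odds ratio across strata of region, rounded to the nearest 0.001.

4.859

OR_MH = Σ(aᵢdᵢ/nᵢ) / Σ(bᵢcᵢ/nᵢ), where nᵢ is the stratum total.
Stratum 1 (Urban): n = 4091; a·d/n = 694·1810/4091 = 307.0496; b·c/n = 850·737/4091 = 153.1288
Stratum 2 (Rural): n = 5746; a·d/n = 1897·2436/5746 = 804.2276; b·c/n = 452·961/5746 = 75.5955
OR_MH = (307.0496 + 804.2276) / (153.1288 + 75.5955) = 1111.2773 / 228.7244 = 4.85859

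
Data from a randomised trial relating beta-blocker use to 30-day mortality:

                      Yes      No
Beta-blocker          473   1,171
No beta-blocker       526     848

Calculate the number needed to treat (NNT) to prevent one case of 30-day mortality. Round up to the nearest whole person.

Risk in treated group = 473/1644 = 0.28771; risk in control = 526/1374 = 0.38282.
Absolute risk reduction = 0.38282 − 0.28771 = 0.09511
NNT = 1 / ARR = 1 / 0.09511 = 10.514 → round up → 11

11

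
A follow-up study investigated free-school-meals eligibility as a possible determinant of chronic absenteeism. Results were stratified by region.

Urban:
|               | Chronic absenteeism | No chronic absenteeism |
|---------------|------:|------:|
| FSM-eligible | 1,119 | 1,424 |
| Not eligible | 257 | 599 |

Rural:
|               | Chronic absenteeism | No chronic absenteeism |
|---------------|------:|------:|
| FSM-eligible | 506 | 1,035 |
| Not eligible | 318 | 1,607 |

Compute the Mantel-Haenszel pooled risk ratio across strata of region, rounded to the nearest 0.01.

RR_MH = Σ(aᵢ·n₀ᵢ/nᵢ) / Σ(cᵢ·n₁ᵢ/nᵢ), with n₁ᵢ = aᵢ+bᵢ (exposed), n₀ᵢ = cᵢ+dᵢ (unexposed), nᵢ = n₁ᵢ+n₀ᵢ.
Stratum 1 (Urban): n₁ = 2543, n₀ = 856, n = 3399; a·n₀/n = 1119·856/3399 = 281.8076; c·n₁/n = 257·2543/3399 = 192.2774
Stratum 2 (Rural): n₁ = 1541, n₀ = 1925, n = 3466; a·n₀/n = 506·1925/3466 = 281.0300; c·n₁/n = 318·1541/3466 = 141.3843
RR_MH = (281.8076 + 281.0300) / (192.2774 + 141.3843) = 562.8376 / 333.6617 = 1.68685

1.69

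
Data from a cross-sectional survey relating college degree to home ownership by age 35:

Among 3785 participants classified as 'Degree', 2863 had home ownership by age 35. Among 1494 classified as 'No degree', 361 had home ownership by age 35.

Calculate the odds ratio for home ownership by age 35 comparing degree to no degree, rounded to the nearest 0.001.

9.746

From the description: a = 2863, b = 922, c = 361, d = 1133.
OR = (a·d)/(b·c) = (2863 × 1133) / (922 × 361) = 3243779 / 332842 = 9.74570
The odds of home ownership by age 35 are about 9.75 times as high in the degree group.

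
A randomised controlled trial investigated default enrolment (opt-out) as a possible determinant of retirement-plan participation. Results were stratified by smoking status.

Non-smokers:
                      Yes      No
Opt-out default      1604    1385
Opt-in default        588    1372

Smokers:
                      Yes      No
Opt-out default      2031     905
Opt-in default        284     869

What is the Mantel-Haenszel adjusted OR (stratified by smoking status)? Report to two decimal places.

OR_MH = Σ(aᵢdᵢ/nᵢ) / Σ(bᵢcᵢ/nᵢ), where nᵢ is the stratum total.
Stratum 1 (Non-smokers): n = 4949; a·d/n = 1604·1372/4949 = 444.6733; b·c/n = 1385·588/4949 = 164.5545
Stratum 2 (Smokers): n = 4089; a·d/n = 2031·869/4089 = 431.6310; b·c/n = 905·284/4089 = 62.8564
OR_MH = (444.6733 + 431.6310) / (164.5545 + 62.8564) = 876.3042 / 227.4109 = 3.85340

3.85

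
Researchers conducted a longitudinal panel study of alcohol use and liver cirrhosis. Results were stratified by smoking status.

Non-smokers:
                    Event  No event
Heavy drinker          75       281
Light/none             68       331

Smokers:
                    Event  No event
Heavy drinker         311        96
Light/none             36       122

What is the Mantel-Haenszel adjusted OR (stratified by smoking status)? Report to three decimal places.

3.183

OR_MH = Σ(aᵢdᵢ/nᵢ) / Σ(bᵢcᵢ/nᵢ), where nᵢ is the stratum total.
Stratum 1 (Non-smokers): n = 755; a·d/n = 75·331/755 = 32.8808; b·c/n = 281·68/755 = 25.3086
Stratum 2 (Smokers): n = 565; a·d/n = 311·122/565 = 67.1540; b·c/n = 96·36/565 = 6.1168
OR_MH = (32.8808 + 67.1540) / (25.3086 + 6.1168) = 100.0348 / 31.4254 = 3.18324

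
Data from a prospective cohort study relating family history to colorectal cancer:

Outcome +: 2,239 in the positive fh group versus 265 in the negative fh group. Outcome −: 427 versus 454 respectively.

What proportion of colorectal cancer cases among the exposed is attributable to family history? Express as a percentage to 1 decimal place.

From the description: a = 2239, b = 427, c = 265, d = 454.
Risk in exposed = 2239/2666 = 0.83983; risk in unexposed = 265/719 = 0.36857.
RR = 0.83983/0.36857 = 2.27865
AR% = (RR − 1)/RR × 100 = (2.27865 − 1)/2.27865 × 100 = 56.1143%

56.1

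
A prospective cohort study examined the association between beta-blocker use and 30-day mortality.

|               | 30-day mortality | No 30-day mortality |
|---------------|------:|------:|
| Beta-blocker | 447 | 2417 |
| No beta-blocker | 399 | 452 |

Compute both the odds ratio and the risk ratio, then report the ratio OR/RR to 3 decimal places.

0.629

Cells: a = 447, b = 2417, c = 399, d = 452.
OR = (447·452)/(2417·399) = 202044/964383 = 0.20951
Risk in exposed = 447/2864 = 0.15608; risk in unexposed = 399/851 = 0.46886; RR = 0.33288
OR/RR = 0.20951 / 0.33288 = 0.62937
The outcome is not rare, so the OR lies further from 1 than the RR.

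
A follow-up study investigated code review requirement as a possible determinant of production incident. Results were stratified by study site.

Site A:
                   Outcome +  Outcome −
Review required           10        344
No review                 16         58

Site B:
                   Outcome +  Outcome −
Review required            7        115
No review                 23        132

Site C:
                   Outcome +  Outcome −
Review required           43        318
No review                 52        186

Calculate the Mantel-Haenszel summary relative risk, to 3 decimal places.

RR_MH = Σ(aᵢ·n₀ᵢ/nᵢ) / Σ(cᵢ·n₁ᵢ/nᵢ), with n₁ᵢ = aᵢ+bᵢ (exposed), n₀ᵢ = cᵢ+dᵢ (unexposed), nᵢ = n₁ᵢ+n₀ᵢ.
Stratum 1 (Site A): n₁ = 354, n₀ = 74, n = 428; a·n₀/n = 10·74/428 = 1.7290; c·n₁/n = 16·354/428 = 13.2336
Stratum 2 (Site B): n₁ = 122, n₀ = 155, n = 277; a·n₀/n = 7·155/277 = 3.9170; c·n₁/n = 23·122/277 = 10.1300
Stratum 3 (Site C): n₁ = 361, n₀ = 238, n = 599; a·n₀/n = 43·238/599 = 17.0851; c·n₁/n = 52·361/599 = 31.3389
RR_MH = (1.7290 + 3.9170 + 17.0851) / (13.2336 + 10.1300 + 31.3389) = 22.7311 / 54.7025 = 0.41554

0.416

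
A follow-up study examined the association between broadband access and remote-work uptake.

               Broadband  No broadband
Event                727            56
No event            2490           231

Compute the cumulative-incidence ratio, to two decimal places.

1.16

Reading the table with exposure as columns: a = 727 (Broadband, case), b = 2490 (Broadband, non-case), c = 56 (No broadband, case), d = 231.
Risk in exposed = 727/3217 = 0.22599; risk in unexposed = 56/287 = 0.19512.
RR = 0.22599 / 0.19512 = 1.15818
The risk among the exposed is 1.16 times that among the unexposed.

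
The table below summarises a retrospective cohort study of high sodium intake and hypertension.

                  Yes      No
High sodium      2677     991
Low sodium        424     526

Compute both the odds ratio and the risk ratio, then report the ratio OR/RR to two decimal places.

2.05

Cells: a = 2677, b = 991, c = 424, d = 526.
OR = (2677·526)/(991·424) = 1408102/420184 = 3.35116
Risk in exposed = 2677/3668 = 0.72983; risk in unexposed = 424/950 = 0.44632; RR = 1.63522
OR/RR = 3.35116 / 1.63522 = 2.04936
The outcome is not rare, so the OR lies further from 1 than the RR.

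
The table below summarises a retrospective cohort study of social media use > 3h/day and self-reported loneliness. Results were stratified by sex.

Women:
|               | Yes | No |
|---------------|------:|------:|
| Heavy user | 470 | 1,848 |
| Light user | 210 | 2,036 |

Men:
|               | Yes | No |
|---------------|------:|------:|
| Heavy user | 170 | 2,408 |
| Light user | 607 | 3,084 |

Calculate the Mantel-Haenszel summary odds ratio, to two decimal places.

0.92

OR_MH = Σ(aᵢdᵢ/nᵢ) / Σ(bᵢcᵢ/nᵢ), where nᵢ is the stratum total.
Stratum 1 (Women): n = 4564; a·d/n = 470·2036/4564 = 209.6670; b·c/n = 1848·210/4564 = 85.0307
Stratum 2 (Men): n = 6269; a·d/n = 170·3084/6269 = 83.6306; b·c/n = 2408·607/6269 = 233.1562
OR_MH = (209.6670 + 83.6306) / (85.0307 + 233.1562) = 293.2975 / 318.1868 = 0.92178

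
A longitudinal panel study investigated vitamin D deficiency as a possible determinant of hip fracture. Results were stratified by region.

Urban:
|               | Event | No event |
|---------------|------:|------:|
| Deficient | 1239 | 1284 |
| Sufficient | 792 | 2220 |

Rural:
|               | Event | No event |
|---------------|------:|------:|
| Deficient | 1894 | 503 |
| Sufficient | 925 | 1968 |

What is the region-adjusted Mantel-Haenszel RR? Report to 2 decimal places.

2.19

RR_MH = Σ(aᵢ·n₀ᵢ/nᵢ) / Σ(cᵢ·n₁ᵢ/nᵢ), with n₁ᵢ = aᵢ+bᵢ (exposed), n₀ᵢ = cᵢ+dᵢ (unexposed), nᵢ = n₁ᵢ+n₀ᵢ.
Stratum 1 (Urban): n₁ = 2523, n₀ = 3012, n = 5535; a·n₀/n = 1239·3012/5535 = 674.2309; c·n₁/n = 792·2523/5535 = 361.0146
Stratum 2 (Rural): n₁ = 2397, n₀ = 2893, n = 5290; a·n₀/n = 1894·2893/5290 = 1035.7924; c·n₁/n = 925·2397/5290 = 419.1352
RR_MH = (674.2309 + 1035.7924) / (361.0146 + 419.1352) = 1710.0233 / 780.1498 = 2.19192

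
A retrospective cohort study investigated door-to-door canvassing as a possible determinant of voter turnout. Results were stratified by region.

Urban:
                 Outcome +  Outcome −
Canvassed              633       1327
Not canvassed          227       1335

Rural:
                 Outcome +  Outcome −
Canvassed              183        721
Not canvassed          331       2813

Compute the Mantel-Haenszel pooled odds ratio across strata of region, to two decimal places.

2.54

OR_MH = Σ(aᵢdᵢ/nᵢ) / Σ(bᵢcᵢ/nᵢ), where nᵢ is the stratum total.
Stratum 1 (Urban): n = 3522; a·d/n = 633·1335/3522 = 239.9361; b·c/n = 1327·227/3522 = 85.5278
Stratum 2 (Rural): n = 4048; a·d/n = 183·2813/4048 = 127.1687; b·c/n = 721·331/4048 = 58.9553
OR_MH = (239.9361 + 127.1687) / (85.5278 + 58.9553) = 367.1048 / 144.4831 = 2.54081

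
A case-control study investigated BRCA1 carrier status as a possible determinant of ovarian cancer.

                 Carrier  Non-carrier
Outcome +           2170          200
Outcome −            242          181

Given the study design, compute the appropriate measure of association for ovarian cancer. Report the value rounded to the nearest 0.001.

8.115

Reading the table with exposure as columns: a = 2170 (Carrier, case), b = 242 (Carrier, non-case), c = 200 (Non-carrier, case), d = 181.
This is a case-control study: participants were sampled on outcome status, so risks in the source population cannot be estimated directly — relative risk is not valid here. The odds ratio is the appropriate measure.
OR = (a·d)/(b·c) = (2170 × 181) / (242 × 200) = 392770 / 48400 = 8.11508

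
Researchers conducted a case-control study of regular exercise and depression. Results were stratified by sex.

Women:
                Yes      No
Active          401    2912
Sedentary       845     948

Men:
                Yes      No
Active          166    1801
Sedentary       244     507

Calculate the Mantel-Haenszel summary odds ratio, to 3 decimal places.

0.164

OR_MH = Σ(aᵢdᵢ/nᵢ) / Σ(bᵢcᵢ/nᵢ), where nᵢ is the stratum total.
Stratum 1 (Women): n = 5106; a·d/n = 401·948/5106 = 74.4512; b·c/n = 2912·845/5106 = 481.9115
Stratum 2 (Men): n = 2718; a·d/n = 166·507/2718 = 30.9647; b·c/n = 1801·244/2718 = 161.6792
OR_MH = (74.4512 + 30.9647) / (481.9115 + 161.6792) = 105.4159 / 643.5907 = 0.16379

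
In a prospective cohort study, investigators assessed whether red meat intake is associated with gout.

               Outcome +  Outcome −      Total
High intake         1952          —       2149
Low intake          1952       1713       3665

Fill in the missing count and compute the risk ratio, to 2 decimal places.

The missing cell is in the exposed row: 2149 − 1952 = 197.
So a = 1952, b = 197, c = 1952, d = 1713.
RR = [a/(a+b)] / [c/(c+d)] = (1952/2149) / (1952/3665) = 0.90833/0.53261 = 1.70544

1.71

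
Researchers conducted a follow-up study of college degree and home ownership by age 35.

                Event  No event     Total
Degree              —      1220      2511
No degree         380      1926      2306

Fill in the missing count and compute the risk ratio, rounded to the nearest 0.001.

The missing cell is in the exposed row: 2511 − 1220 = 1291.
So a = 1291, b = 1220, c = 380, d = 1926.
RR = [a/(a+b)] / [c/(c+d)] = (1291/2511) / (380/2306) = 0.51414/0.16479 = 3.12000

3.120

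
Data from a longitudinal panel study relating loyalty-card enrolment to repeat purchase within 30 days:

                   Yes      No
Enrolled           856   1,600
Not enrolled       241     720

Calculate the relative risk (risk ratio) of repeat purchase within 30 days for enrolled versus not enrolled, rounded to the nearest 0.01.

1.39

Cells: a = 856, b = 1600, c = 241, d = 720.
Risk in exposed = 856/2456 = 0.34853; risk in unexposed = 241/961 = 0.25078.
RR = 0.34853 / 0.25078 = 1.38980
The risk among the exposed is 1.39 times that among the unexposed.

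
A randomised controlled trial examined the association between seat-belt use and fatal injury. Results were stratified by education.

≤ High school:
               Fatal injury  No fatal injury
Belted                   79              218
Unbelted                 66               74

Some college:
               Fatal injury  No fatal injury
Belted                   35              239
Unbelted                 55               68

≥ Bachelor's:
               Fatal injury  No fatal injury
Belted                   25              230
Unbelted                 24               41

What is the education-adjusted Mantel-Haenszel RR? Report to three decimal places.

RR_MH = Σ(aᵢ·n₀ᵢ/nᵢ) / Σ(cᵢ·n₁ᵢ/nᵢ), with n₁ᵢ = aᵢ+bᵢ (exposed), n₀ᵢ = cᵢ+dᵢ (unexposed), nᵢ = n₁ᵢ+n₀ᵢ.
Stratum 1 (≤ High school): n₁ = 297, n₀ = 140, n = 437; a·n₀/n = 79·140/437 = 25.3089; c·n₁/n = 66·297/437 = 44.8558
Stratum 2 (Some college): n₁ = 274, n₀ = 123, n = 397; a·n₀/n = 35·123/397 = 10.8438; c·n₁/n = 55·274/397 = 37.9597
Stratum 3 (≥ Bachelor's): n₁ = 255, n₀ = 65, n = 320; a·n₀/n = 25·65/320 = 5.0781; c·n₁/n = 24·255/320 = 19.1250
RR_MH = (25.3089 + 10.8438 + 5.0781) / (44.8558 + 37.9597 + 19.1250) = 41.2309 / 101.9405 = 0.40446

0.404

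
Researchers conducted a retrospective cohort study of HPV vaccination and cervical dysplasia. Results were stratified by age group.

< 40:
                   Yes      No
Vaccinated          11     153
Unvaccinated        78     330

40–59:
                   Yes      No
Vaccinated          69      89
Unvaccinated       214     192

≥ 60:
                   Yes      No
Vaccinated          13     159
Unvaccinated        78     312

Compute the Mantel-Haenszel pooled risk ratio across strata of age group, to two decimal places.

0.63

RR_MH = Σ(aᵢ·n₀ᵢ/nᵢ) / Σ(cᵢ·n₁ᵢ/nᵢ), with n₁ᵢ = aᵢ+bᵢ (exposed), n₀ᵢ = cᵢ+dᵢ (unexposed), nᵢ = n₁ᵢ+n₀ᵢ.
Stratum 1 (< 40): n₁ = 164, n₀ = 408, n = 572; a·n₀/n = 11·408/572 = 7.8462; c·n₁/n = 78·164/572 = 22.3636
Stratum 2 (40–59): n₁ = 158, n₀ = 406, n = 564; a·n₀/n = 69·406/564 = 49.6702; c·n₁/n = 214·158/564 = 59.9504
Stratum 3 (≥ 60): n₁ = 172, n₀ = 390, n = 562; a·n₀/n = 13·390/562 = 9.0214; c·n₁/n = 78·172/562 = 23.8719
RR_MH = (7.8462 + 49.6702 + 9.0214) / (22.3636 + 59.9504 + 23.8719) = 66.5377 / 106.1859 = 0.62662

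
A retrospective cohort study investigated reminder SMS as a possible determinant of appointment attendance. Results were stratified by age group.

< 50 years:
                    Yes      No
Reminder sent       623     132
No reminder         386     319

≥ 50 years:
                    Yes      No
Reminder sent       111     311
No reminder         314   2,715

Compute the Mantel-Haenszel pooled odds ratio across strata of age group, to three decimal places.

3.536

OR_MH = Σ(aᵢdᵢ/nᵢ) / Σ(bᵢcᵢ/nᵢ), where nᵢ is the stratum total.
Stratum 1 (< 50 years): n = 1460; a·d/n = 623·319/1460 = 136.1212; b·c/n = 132·386/1460 = 34.8986
Stratum 2 (≥ 50 years): n = 3451; a·d/n = 111·2715/3451 = 87.3269; b·c/n = 311·314/3451 = 28.2973
OR_MH = (136.1212 + 87.3269) / (34.8986 + 28.2973) = 223.4481 / 63.1959 = 3.53580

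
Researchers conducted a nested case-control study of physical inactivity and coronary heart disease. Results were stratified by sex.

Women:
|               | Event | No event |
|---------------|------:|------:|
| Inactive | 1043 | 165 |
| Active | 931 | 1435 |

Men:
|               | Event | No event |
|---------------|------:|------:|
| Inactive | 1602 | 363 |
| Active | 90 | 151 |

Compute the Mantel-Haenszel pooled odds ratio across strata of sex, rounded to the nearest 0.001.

9.144

OR_MH = Σ(aᵢdᵢ/nᵢ) / Σ(bᵢcᵢ/nᵢ), where nᵢ is the stratum total.
Stratum 1 (Women): n = 3574; a·d/n = 1043·1435/3574 = 418.7759; b·c/n = 165·931/3574 = 42.9813
Stratum 2 (Men): n = 2206; a·d/n = 1602·151/2206 = 109.6564; b·c/n = 363·90/2206 = 14.8096
OR_MH = (418.7759 + 109.6564) / (42.9813 + 14.8096) = 528.4323 / 57.7909 = 9.14387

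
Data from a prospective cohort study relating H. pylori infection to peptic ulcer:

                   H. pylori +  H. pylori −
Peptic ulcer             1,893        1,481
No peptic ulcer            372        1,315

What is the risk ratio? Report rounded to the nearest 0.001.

Reading the table with exposure as columns: a = 1893 (H. pylori +, case), b = 372 (H. pylori +, non-case), c = 1481 (H. pylori −, case), d = 1315.
Risk in exposed = 1893/2265 = 0.83576; risk in unexposed = 1481/2796 = 0.52969.
RR = 0.83576 / 0.52969 = 1.57785
The risk among the exposed is 1.58 times that among the unexposed.

1.578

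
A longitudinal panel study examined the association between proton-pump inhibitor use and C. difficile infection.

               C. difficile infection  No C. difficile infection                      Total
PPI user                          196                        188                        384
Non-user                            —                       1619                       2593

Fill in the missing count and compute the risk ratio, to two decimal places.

1.36

The missing cell is in the unexposed row: 2593 − 1619 = 974.
So a = 196, b = 188, c = 974, d = 1619.
RR = [a/(a+b)] / [c/(c+d)] = (196/384) / (974/2593) = 0.51042/0.37563 = 1.35884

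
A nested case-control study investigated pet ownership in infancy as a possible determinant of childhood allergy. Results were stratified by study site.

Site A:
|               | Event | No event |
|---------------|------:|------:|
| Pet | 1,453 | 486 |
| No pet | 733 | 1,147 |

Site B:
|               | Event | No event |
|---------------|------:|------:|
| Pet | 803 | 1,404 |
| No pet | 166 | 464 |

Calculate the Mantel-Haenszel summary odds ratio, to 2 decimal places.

OR_MH = Σ(aᵢdᵢ/nᵢ) / Σ(bᵢcᵢ/nᵢ), where nᵢ is the stratum total.
Stratum 1 (Site A): n = 3819; a·d/n = 1453·1147/3819 = 436.3946; b·c/n = 486·733/3819 = 93.2804
Stratum 2 (Site B): n = 2837; a·d/n = 803·464/2837 = 131.3331; b·c/n = 1404·166/2837 = 82.1516
OR_MH = (436.3946 + 131.3331) / (93.2804 + 82.1516) = 567.7277 / 175.4320 = 3.23617

3.24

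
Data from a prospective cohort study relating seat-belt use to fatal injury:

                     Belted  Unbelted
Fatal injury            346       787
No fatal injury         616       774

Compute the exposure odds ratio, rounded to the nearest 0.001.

0.552

Reading the table with exposure as columns: a = 346 (Belted, case), b = 616 (Belted, non-case), c = 787 (Unbelted, case), d = 774.
OR = (a·d)/(b·c) = (346 × 774) / (616 × 787) = 267804 / 484792 = 0.55241
Exposure is associated with lower odds of fatal injury (OR = 0.55 < 1).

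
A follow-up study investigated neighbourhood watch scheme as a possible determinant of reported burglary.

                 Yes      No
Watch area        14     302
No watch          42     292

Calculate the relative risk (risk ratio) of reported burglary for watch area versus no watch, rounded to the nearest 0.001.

Cells: a = 14, b = 302, c = 42, d = 292.
Risk in exposed = 14/316 = 0.04430; risk in unexposed = 42/334 = 0.12575.
RR = 0.04430 / 0.12575 = 0.35232
The risk is 65% lower among the exposed than among the unexposed.

0.352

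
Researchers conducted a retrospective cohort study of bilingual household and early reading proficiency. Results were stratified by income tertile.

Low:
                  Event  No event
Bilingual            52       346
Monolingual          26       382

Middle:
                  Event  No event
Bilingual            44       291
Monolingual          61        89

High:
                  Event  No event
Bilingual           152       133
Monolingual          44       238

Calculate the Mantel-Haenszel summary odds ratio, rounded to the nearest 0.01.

OR_MH = Σ(aᵢdᵢ/nᵢ) / Σ(bᵢcᵢ/nᵢ), where nᵢ is the stratum total.
Stratum 1 (Low): n = 806; a·d/n = 52·382/806 = 24.6452; b·c/n = 346·26/806 = 11.1613
Stratum 2 (Middle): n = 485; a·d/n = 44·89/485 = 8.0742; b·c/n = 291·61/485 = 36.6000
Stratum 3 (High): n = 567; a·d/n = 152·238/567 = 63.8025; b·c/n = 133·44/567 = 10.3210
OR_MH = (24.6452 + 8.0742 + 63.8025) / (11.1613 + 36.6000 + 10.3210) = 96.5219 / 58.0823 = 1.66181

1.66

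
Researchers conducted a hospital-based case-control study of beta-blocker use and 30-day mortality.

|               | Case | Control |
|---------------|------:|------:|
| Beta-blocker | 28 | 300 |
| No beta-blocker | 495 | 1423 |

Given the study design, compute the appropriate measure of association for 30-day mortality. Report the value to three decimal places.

Cells: a = 28, b = 300, c = 495, d = 1423.
This is a hospital-based case-control study: participants were sampled on outcome status, so risks in the source population cannot be estimated directly — relative risk is not valid here. The odds ratio is the appropriate measure.
OR = (a·d)/(b·c) = (28 × 1423) / (300 × 495) = 39844 / 148500 = 0.26831

0.268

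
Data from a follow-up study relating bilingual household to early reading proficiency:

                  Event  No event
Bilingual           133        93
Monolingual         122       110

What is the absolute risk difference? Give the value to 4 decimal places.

0.0626

Cells: a = 133, b = 93, c = 122, d = 110.
Risk in exposed = 133/226 = 0.588496; risk in unexposed = 122/232 = 0.525862.
Risk difference = 0.588496 − 0.525862 = 0.062634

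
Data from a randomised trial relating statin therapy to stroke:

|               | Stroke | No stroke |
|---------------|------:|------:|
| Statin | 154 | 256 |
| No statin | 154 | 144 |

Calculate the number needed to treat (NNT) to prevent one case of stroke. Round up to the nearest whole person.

8

Risk in treated group = 154/410 = 0.37561; risk in control = 154/298 = 0.51678.
Absolute risk reduction = 0.51678 − 0.37561 = 0.14117
NNT = 1 / ARR = 1 / 0.14117 = 7.084 → round up → 8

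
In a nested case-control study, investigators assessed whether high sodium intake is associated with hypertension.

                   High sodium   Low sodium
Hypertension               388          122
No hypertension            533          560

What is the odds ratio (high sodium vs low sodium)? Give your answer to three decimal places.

Reading the table with exposure as columns: a = 388 (High sodium, case), b = 533 (High sodium, non-case), c = 122 (Low sodium, case), d = 560.
OR = (a·d)/(b·c) = (388 × 560) / (533 × 122) = 217280 / 65026 = 3.34143
The odds of hypertension are about 3.34 times as high in the high sodium group.

3.341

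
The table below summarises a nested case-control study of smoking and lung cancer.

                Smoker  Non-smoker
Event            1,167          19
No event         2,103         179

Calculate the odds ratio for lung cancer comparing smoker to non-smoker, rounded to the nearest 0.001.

Reading the table with exposure as columns: a = 1167 (Smoker, case), b = 2103 (Smoker, non-case), c = 19 (Non-smoker, case), d = 179.
OR = (a·d)/(b·c) = (1167 × 179) / (2103 × 19) = 208893 / 39957 = 5.22795
The odds of lung cancer are about 5.23 times as high in the smoker group.

5.228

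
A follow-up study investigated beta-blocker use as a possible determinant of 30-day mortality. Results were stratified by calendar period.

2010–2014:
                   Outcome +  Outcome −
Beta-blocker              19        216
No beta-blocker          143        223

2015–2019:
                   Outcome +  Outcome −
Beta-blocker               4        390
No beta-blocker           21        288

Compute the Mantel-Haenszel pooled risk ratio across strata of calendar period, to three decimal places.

0.197

RR_MH = Σ(aᵢ·n₀ᵢ/nᵢ) / Σ(cᵢ·n₁ᵢ/nᵢ), with n₁ᵢ = aᵢ+bᵢ (exposed), n₀ᵢ = cᵢ+dᵢ (unexposed), nᵢ = n₁ᵢ+n₀ᵢ.
Stratum 1 (2010–2014): n₁ = 235, n₀ = 366, n = 601; a·n₀/n = 19·366/601 = 11.5707; c·n₁/n = 143·235/601 = 55.9151
Stratum 2 (2015–2019): n₁ = 394, n₀ = 309, n = 703; a·n₀/n = 4·309/703 = 1.7582; c·n₁/n = 21·394/703 = 11.7696
RR_MH = (11.5707 + 1.7582) / (55.9151 + 11.7696) = 13.3289 / 67.6847 = 0.19693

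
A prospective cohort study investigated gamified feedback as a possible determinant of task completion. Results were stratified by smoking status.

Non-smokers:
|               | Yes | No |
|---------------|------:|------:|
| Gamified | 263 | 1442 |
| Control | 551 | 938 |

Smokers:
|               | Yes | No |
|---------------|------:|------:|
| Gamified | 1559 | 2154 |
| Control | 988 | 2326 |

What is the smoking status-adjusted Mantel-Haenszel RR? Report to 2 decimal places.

RR_MH = Σ(aᵢ·n₀ᵢ/nᵢ) / Σ(cᵢ·n₁ᵢ/nᵢ), with n₁ᵢ = aᵢ+bᵢ (exposed), n₀ᵢ = cᵢ+dᵢ (unexposed), nᵢ = n₁ᵢ+n₀ᵢ.
Stratum 1 (Non-smokers): n₁ = 1705, n₀ = 1489, n = 3194; a·n₀/n = 263·1489/3194 = 122.6071; c·n₁/n = 551·1705/3194 = 294.1312
Stratum 2 (Smokers): n₁ = 3713, n₀ = 3314, n = 7027; a·n₀/n = 1559·3314/7027 = 735.2392; c·n₁/n = 988·3713/7027 = 522.0498
RR_MH = (122.6071 + 735.2392) / (294.1312 + 522.0498) = 857.8463 / 816.1810 = 1.05105

1.05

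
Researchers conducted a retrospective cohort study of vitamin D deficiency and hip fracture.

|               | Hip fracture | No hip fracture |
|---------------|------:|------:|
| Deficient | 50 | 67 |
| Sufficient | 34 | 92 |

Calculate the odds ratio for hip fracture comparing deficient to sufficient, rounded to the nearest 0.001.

2.019

Cells: a = 50, b = 67, c = 34, d = 92.
OR = (a·d)/(b·c) = (50 × 92) / (67 × 34) = 4600 / 2278 = 2.01932
The odds of hip fracture are about 2.02 times as high in the deficient group.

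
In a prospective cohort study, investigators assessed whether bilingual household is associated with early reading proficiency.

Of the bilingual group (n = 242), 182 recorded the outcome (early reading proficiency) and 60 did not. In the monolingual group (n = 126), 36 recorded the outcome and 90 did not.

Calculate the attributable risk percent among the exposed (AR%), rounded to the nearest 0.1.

From the description: a = 182, b = 60, c = 36, d = 90.
Risk in exposed = 182/242 = 0.75207; risk in unexposed = 36/126 = 0.28571.
RR = 0.75207/0.28571 = 2.63223
AR% = (RR − 1)/RR × 100 = (2.63223 − 1)/2.63223 × 100 = 62.0094%

62.0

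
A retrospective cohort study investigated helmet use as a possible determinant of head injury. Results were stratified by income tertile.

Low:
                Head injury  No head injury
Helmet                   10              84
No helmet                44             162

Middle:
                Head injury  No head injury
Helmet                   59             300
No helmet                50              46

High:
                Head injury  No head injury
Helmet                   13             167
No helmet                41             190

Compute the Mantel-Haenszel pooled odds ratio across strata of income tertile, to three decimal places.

OR_MH = Σ(aᵢdᵢ/nᵢ) / Σ(bᵢcᵢ/nᵢ), where nᵢ is the stratum total.
Stratum 1 (Low): n = 300; a·d/n = 10·162/300 = 5.4000; b·c/n = 84·44/300 = 12.3200
Stratum 2 (Middle): n = 455; a·d/n = 59·46/455 = 5.9648; b·c/n = 300·50/455 = 32.9670
Stratum 3 (High): n = 411; a·d/n = 13·190/411 = 6.0097; b·c/n = 167·41/411 = 16.6594
OR_MH = (5.4000 + 5.9648 + 6.0097) / (12.3200 + 32.9670 + 16.6594) = 17.3746 / 61.9464 = 0.28048

0.280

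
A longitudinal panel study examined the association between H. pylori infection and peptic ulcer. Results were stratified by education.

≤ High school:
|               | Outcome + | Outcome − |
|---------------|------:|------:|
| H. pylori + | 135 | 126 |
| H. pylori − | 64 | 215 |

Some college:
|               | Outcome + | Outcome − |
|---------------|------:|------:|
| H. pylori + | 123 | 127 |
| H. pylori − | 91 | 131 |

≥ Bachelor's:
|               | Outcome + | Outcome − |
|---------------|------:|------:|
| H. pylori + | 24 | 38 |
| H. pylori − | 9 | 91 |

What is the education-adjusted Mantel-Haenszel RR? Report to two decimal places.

RR_MH = Σ(aᵢ·n₀ᵢ/nᵢ) / Σ(cᵢ·n₁ᵢ/nᵢ), with n₁ᵢ = aᵢ+bᵢ (exposed), n₀ᵢ = cᵢ+dᵢ (unexposed), nᵢ = n₁ᵢ+n₀ᵢ.
Stratum 1 (≤ High school): n₁ = 261, n₀ = 279, n = 540; a·n₀/n = 135·279/540 = 69.7500; c·n₁/n = 64·261/540 = 30.9333
Stratum 2 (Some college): n₁ = 250, n₀ = 222, n = 472; a·n₀/n = 123·222/472 = 57.8517; c·n₁/n = 91·250/472 = 48.1992
Stratum 3 (≥ Bachelor's): n₁ = 62, n₀ = 100, n = 162; a·n₀/n = 24·100/162 = 14.8148; c·n₁/n = 9·62/162 = 3.4444
RR_MH = (69.7500 + 57.8517 + 14.8148) / (30.9333 + 48.1992 + 3.4444) = 142.4165 / 82.5769 = 1.72465

1.72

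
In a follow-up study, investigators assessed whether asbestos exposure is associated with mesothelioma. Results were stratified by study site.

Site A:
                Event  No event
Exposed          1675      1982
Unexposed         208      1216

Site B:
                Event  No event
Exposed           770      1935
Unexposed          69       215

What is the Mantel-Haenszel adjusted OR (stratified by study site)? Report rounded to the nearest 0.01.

OR_MH = Σ(aᵢdᵢ/nᵢ) / Σ(bᵢcᵢ/nᵢ), where nᵢ is the stratum total.
Stratum 1 (Site A): n = 5081; a·d/n = 1675·1216/5081 = 400.8660; b·c/n = 1982·208/5081 = 81.1368
Stratum 2 (Site B): n = 2989; a·d/n = 770·215/2989 = 55.3864; b·c/n = 1935·69/2989 = 44.6688
OR_MH = (400.8660 + 55.3864) / (81.1368 + 44.6688) = 456.2524 / 125.8056 = 3.62665

3.63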